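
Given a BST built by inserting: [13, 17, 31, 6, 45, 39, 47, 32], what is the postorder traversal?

Tree insertion order: [13, 17, 31, 6, 45, 39, 47, 32]
Tree (level-order array): [13, 6, 17, None, None, None, 31, None, 45, 39, 47, 32]
Postorder traversal: [6, 32, 39, 47, 45, 31, 17, 13]


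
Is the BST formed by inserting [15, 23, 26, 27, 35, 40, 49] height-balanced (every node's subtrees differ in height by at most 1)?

Tree (level-order array): [15, None, 23, None, 26, None, 27, None, 35, None, 40, None, 49]
Definition: a tree is height-balanced if, at every node, |h(left) - h(right)| <= 1 (empty subtree has height -1).
Bottom-up per-node check:
  node 49: h_left=-1, h_right=-1, diff=0 [OK], height=0
  node 40: h_left=-1, h_right=0, diff=1 [OK], height=1
  node 35: h_left=-1, h_right=1, diff=2 [FAIL (|-1-1|=2 > 1)], height=2
  node 27: h_left=-1, h_right=2, diff=3 [FAIL (|-1-2|=3 > 1)], height=3
  node 26: h_left=-1, h_right=3, diff=4 [FAIL (|-1-3|=4 > 1)], height=4
  node 23: h_left=-1, h_right=4, diff=5 [FAIL (|-1-4|=5 > 1)], height=5
  node 15: h_left=-1, h_right=5, diff=6 [FAIL (|-1-5|=6 > 1)], height=6
Node 35 violates the condition: |-1 - 1| = 2 > 1.
Result: Not balanced


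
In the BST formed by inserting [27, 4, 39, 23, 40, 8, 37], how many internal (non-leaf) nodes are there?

Tree built from: [27, 4, 39, 23, 40, 8, 37]
Tree (level-order array): [27, 4, 39, None, 23, 37, 40, 8]
Rule: An internal node has at least one child.
Per-node child counts:
  node 27: 2 child(ren)
  node 4: 1 child(ren)
  node 23: 1 child(ren)
  node 8: 0 child(ren)
  node 39: 2 child(ren)
  node 37: 0 child(ren)
  node 40: 0 child(ren)
Matching nodes: [27, 4, 23, 39]
Count of internal (non-leaf) nodes: 4


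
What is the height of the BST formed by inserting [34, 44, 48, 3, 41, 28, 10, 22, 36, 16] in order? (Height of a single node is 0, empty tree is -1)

Insertion order: [34, 44, 48, 3, 41, 28, 10, 22, 36, 16]
Tree (level-order array): [34, 3, 44, None, 28, 41, 48, 10, None, 36, None, None, None, None, 22, None, None, 16]
Compute height bottom-up (empty subtree = -1):
  height(16) = 1 + max(-1, -1) = 0
  height(22) = 1 + max(0, -1) = 1
  height(10) = 1 + max(-1, 1) = 2
  height(28) = 1 + max(2, -1) = 3
  height(3) = 1 + max(-1, 3) = 4
  height(36) = 1 + max(-1, -1) = 0
  height(41) = 1 + max(0, -1) = 1
  height(48) = 1 + max(-1, -1) = 0
  height(44) = 1 + max(1, 0) = 2
  height(34) = 1 + max(4, 2) = 5
Height = 5


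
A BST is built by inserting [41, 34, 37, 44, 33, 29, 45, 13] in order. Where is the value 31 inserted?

Starting tree (level order): [41, 34, 44, 33, 37, None, 45, 29, None, None, None, None, None, 13]
Insertion path: 41 -> 34 -> 33 -> 29
Result: insert 31 as right child of 29
Final tree (level order): [41, 34, 44, 33, 37, None, 45, 29, None, None, None, None, None, 13, 31]


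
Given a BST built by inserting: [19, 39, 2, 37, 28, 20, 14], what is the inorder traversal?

Tree insertion order: [19, 39, 2, 37, 28, 20, 14]
Tree (level-order array): [19, 2, 39, None, 14, 37, None, None, None, 28, None, 20]
Inorder traversal: [2, 14, 19, 20, 28, 37, 39]


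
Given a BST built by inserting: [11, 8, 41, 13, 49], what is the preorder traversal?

Tree insertion order: [11, 8, 41, 13, 49]
Tree (level-order array): [11, 8, 41, None, None, 13, 49]
Preorder traversal: [11, 8, 41, 13, 49]


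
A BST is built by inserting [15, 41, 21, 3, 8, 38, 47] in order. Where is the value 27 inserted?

Starting tree (level order): [15, 3, 41, None, 8, 21, 47, None, None, None, 38]
Insertion path: 15 -> 41 -> 21 -> 38
Result: insert 27 as left child of 38
Final tree (level order): [15, 3, 41, None, 8, 21, 47, None, None, None, 38, None, None, 27]


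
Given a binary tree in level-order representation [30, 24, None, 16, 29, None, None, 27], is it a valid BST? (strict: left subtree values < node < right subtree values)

Level-order array: [30, 24, None, 16, 29, None, None, 27]
Validate using subtree bounds (lo, hi): at each node, require lo < value < hi,
then recurse left with hi=value and right with lo=value.
Preorder trace (stopping at first violation):
  at node 30 with bounds (-inf, +inf): OK
  at node 24 with bounds (-inf, 30): OK
  at node 16 with bounds (-inf, 24): OK
  at node 29 with bounds (24, 30): OK
  at node 27 with bounds (24, 29): OK
No violation found at any node.
Result: Valid BST


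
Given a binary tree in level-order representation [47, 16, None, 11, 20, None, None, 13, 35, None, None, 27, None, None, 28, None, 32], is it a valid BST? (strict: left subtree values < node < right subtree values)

Level-order array: [47, 16, None, 11, 20, None, None, 13, 35, None, None, 27, None, None, 28, None, 32]
Validate using subtree bounds (lo, hi): at each node, require lo < value < hi,
then recurse left with hi=value and right with lo=value.
Preorder trace (stopping at first violation):
  at node 47 with bounds (-inf, +inf): OK
  at node 16 with bounds (-inf, 47): OK
  at node 11 with bounds (-inf, 16): OK
  at node 20 with bounds (16, 47): OK
  at node 13 with bounds (16, 20): VIOLATION
Node 13 violates its bound: not (16 < 13 < 20).
Result: Not a valid BST


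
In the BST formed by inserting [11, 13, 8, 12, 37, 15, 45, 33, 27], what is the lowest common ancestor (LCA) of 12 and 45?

Tree insertion order: [11, 13, 8, 12, 37, 15, 45, 33, 27]
Tree (level-order array): [11, 8, 13, None, None, 12, 37, None, None, 15, 45, None, 33, None, None, 27]
In a BST, the LCA of p=12, q=45 is the first node v on the
root-to-leaf path with p <= v <= q (go left if both < v, right if both > v).
Walk from root:
  at 11: both 12 and 45 > 11, go right
  at 13: 12 <= 13 <= 45, this is the LCA
LCA = 13


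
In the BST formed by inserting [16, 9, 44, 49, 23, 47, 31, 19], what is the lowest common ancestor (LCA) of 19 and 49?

Tree insertion order: [16, 9, 44, 49, 23, 47, 31, 19]
Tree (level-order array): [16, 9, 44, None, None, 23, 49, 19, 31, 47]
In a BST, the LCA of p=19, q=49 is the first node v on the
root-to-leaf path with p <= v <= q (go left if both < v, right if both > v).
Walk from root:
  at 16: both 19 and 49 > 16, go right
  at 44: 19 <= 44 <= 49, this is the LCA
LCA = 44


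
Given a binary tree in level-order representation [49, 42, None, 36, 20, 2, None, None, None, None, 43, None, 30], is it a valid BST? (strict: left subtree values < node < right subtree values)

Level-order array: [49, 42, None, 36, 20, 2, None, None, None, None, 43, None, 30]
Validate using subtree bounds (lo, hi): at each node, require lo < value < hi,
then recurse left with hi=value and right with lo=value.
Preorder trace (stopping at first violation):
  at node 49 with bounds (-inf, +inf): OK
  at node 42 with bounds (-inf, 49): OK
  at node 36 with bounds (-inf, 42): OK
  at node 2 with bounds (-inf, 36): OK
  at node 43 with bounds (2, 36): VIOLATION
Node 43 violates its bound: not (2 < 43 < 36).
Result: Not a valid BST


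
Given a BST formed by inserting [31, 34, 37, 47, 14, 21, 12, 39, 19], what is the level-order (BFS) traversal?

Tree insertion order: [31, 34, 37, 47, 14, 21, 12, 39, 19]
Tree (level-order array): [31, 14, 34, 12, 21, None, 37, None, None, 19, None, None, 47, None, None, 39]
BFS from the root, enqueuing left then right child of each popped node:
  queue [31] -> pop 31, enqueue [14, 34], visited so far: [31]
  queue [14, 34] -> pop 14, enqueue [12, 21], visited so far: [31, 14]
  queue [34, 12, 21] -> pop 34, enqueue [37], visited so far: [31, 14, 34]
  queue [12, 21, 37] -> pop 12, enqueue [none], visited so far: [31, 14, 34, 12]
  queue [21, 37] -> pop 21, enqueue [19], visited so far: [31, 14, 34, 12, 21]
  queue [37, 19] -> pop 37, enqueue [47], visited so far: [31, 14, 34, 12, 21, 37]
  queue [19, 47] -> pop 19, enqueue [none], visited so far: [31, 14, 34, 12, 21, 37, 19]
  queue [47] -> pop 47, enqueue [39], visited so far: [31, 14, 34, 12, 21, 37, 19, 47]
  queue [39] -> pop 39, enqueue [none], visited so far: [31, 14, 34, 12, 21, 37, 19, 47, 39]
Result: [31, 14, 34, 12, 21, 37, 19, 47, 39]


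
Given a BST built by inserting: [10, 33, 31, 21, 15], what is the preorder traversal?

Tree insertion order: [10, 33, 31, 21, 15]
Tree (level-order array): [10, None, 33, 31, None, 21, None, 15]
Preorder traversal: [10, 33, 31, 21, 15]


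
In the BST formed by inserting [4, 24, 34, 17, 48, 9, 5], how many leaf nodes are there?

Tree built from: [4, 24, 34, 17, 48, 9, 5]
Tree (level-order array): [4, None, 24, 17, 34, 9, None, None, 48, 5]
Rule: A leaf has 0 children.
Per-node child counts:
  node 4: 1 child(ren)
  node 24: 2 child(ren)
  node 17: 1 child(ren)
  node 9: 1 child(ren)
  node 5: 0 child(ren)
  node 34: 1 child(ren)
  node 48: 0 child(ren)
Matching nodes: [5, 48]
Count of leaf nodes: 2


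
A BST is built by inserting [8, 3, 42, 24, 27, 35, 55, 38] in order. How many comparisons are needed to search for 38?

Search path for 38: 8 -> 42 -> 24 -> 27 -> 35 -> 38
Found: True
Comparisons: 6


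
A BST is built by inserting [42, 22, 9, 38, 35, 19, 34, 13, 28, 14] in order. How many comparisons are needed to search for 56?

Search path for 56: 42
Found: False
Comparisons: 1


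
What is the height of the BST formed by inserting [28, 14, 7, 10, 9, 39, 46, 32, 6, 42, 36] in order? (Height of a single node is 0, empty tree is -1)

Insertion order: [28, 14, 7, 10, 9, 39, 46, 32, 6, 42, 36]
Tree (level-order array): [28, 14, 39, 7, None, 32, 46, 6, 10, None, 36, 42, None, None, None, 9]
Compute height bottom-up (empty subtree = -1):
  height(6) = 1 + max(-1, -1) = 0
  height(9) = 1 + max(-1, -1) = 0
  height(10) = 1 + max(0, -1) = 1
  height(7) = 1 + max(0, 1) = 2
  height(14) = 1 + max(2, -1) = 3
  height(36) = 1 + max(-1, -1) = 0
  height(32) = 1 + max(-1, 0) = 1
  height(42) = 1 + max(-1, -1) = 0
  height(46) = 1 + max(0, -1) = 1
  height(39) = 1 + max(1, 1) = 2
  height(28) = 1 + max(3, 2) = 4
Height = 4


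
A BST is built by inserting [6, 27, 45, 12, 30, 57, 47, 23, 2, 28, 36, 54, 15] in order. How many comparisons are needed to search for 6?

Search path for 6: 6
Found: True
Comparisons: 1


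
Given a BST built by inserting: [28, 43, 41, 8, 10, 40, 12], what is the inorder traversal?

Tree insertion order: [28, 43, 41, 8, 10, 40, 12]
Tree (level-order array): [28, 8, 43, None, 10, 41, None, None, 12, 40]
Inorder traversal: [8, 10, 12, 28, 40, 41, 43]


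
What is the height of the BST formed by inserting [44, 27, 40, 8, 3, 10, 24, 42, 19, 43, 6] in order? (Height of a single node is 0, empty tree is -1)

Insertion order: [44, 27, 40, 8, 3, 10, 24, 42, 19, 43, 6]
Tree (level-order array): [44, 27, None, 8, 40, 3, 10, None, 42, None, 6, None, 24, None, 43, None, None, 19]
Compute height bottom-up (empty subtree = -1):
  height(6) = 1 + max(-1, -1) = 0
  height(3) = 1 + max(-1, 0) = 1
  height(19) = 1 + max(-1, -1) = 0
  height(24) = 1 + max(0, -1) = 1
  height(10) = 1 + max(-1, 1) = 2
  height(8) = 1 + max(1, 2) = 3
  height(43) = 1 + max(-1, -1) = 0
  height(42) = 1 + max(-1, 0) = 1
  height(40) = 1 + max(-1, 1) = 2
  height(27) = 1 + max(3, 2) = 4
  height(44) = 1 + max(4, -1) = 5
Height = 5


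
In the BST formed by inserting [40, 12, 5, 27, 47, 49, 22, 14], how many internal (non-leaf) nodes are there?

Tree built from: [40, 12, 5, 27, 47, 49, 22, 14]
Tree (level-order array): [40, 12, 47, 5, 27, None, 49, None, None, 22, None, None, None, 14]
Rule: An internal node has at least one child.
Per-node child counts:
  node 40: 2 child(ren)
  node 12: 2 child(ren)
  node 5: 0 child(ren)
  node 27: 1 child(ren)
  node 22: 1 child(ren)
  node 14: 0 child(ren)
  node 47: 1 child(ren)
  node 49: 0 child(ren)
Matching nodes: [40, 12, 27, 22, 47]
Count of internal (non-leaf) nodes: 5


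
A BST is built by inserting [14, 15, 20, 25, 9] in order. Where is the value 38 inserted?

Starting tree (level order): [14, 9, 15, None, None, None, 20, None, 25]
Insertion path: 14 -> 15 -> 20 -> 25
Result: insert 38 as right child of 25
Final tree (level order): [14, 9, 15, None, None, None, 20, None, 25, None, 38]


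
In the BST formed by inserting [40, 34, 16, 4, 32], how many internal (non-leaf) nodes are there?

Tree built from: [40, 34, 16, 4, 32]
Tree (level-order array): [40, 34, None, 16, None, 4, 32]
Rule: An internal node has at least one child.
Per-node child counts:
  node 40: 1 child(ren)
  node 34: 1 child(ren)
  node 16: 2 child(ren)
  node 4: 0 child(ren)
  node 32: 0 child(ren)
Matching nodes: [40, 34, 16]
Count of internal (non-leaf) nodes: 3


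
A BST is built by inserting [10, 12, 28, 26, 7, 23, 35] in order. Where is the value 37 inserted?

Starting tree (level order): [10, 7, 12, None, None, None, 28, 26, 35, 23]
Insertion path: 10 -> 12 -> 28 -> 35
Result: insert 37 as right child of 35
Final tree (level order): [10, 7, 12, None, None, None, 28, 26, 35, 23, None, None, 37]


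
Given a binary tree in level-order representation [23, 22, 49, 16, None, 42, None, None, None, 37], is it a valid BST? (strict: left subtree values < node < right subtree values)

Level-order array: [23, 22, 49, 16, None, 42, None, None, None, 37]
Validate using subtree bounds (lo, hi): at each node, require lo < value < hi,
then recurse left with hi=value and right with lo=value.
Preorder trace (stopping at first violation):
  at node 23 with bounds (-inf, +inf): OK
  at node 22 with bounds (-inf, 23): OK
  at node 16 with bounds (-inf, 22): OK
  at node 49 with bounds (23, +inf): OK
  at node 42 with bounds (23, 49): OK
  at node 37 with bounds (23, 42): OK
No violation found at any node.
Result: Valid BST


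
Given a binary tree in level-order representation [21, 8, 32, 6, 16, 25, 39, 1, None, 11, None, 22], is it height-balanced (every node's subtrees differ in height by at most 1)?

Tree (level-order array): [21, 8, 32, 6, 16, 25, 39, 1, None, 11, None, 22]
Definition: a tree is height-balanced if, at every node, |h(left) - h(right)| <= 1 (empty subtree has height -1).
Bottom-up per-node check:
  node 1: h_left=-1, h_right=-1, diff=0 [OK], height=0
  node 6: h_left=0, h_right=-1, diff=1 [OK], height=1
  node 11: h_left=-1, h_right=-1, diff=0 [OK], height=0
  node 16: h_left=0, h_right=-1, diff=1 [OK], height=1
  node 8: h_left=1, h_right=1, diff=0 [OK], height=2
  node 22: h_left=-1, h_right=-1, diff=0 [OK], height=0
  node 25: h_left=0, h_right=-1, diff=1 [OK], height=1
  node 39: h_left=-1, h_right=-1, diff=0 [OK], height=0
  node 32: h_left=1, h_right=0, diff=1 [OK], height=2
  node 21: h_left=2, h_right=2, diff=0 [OK], height=3
All nodes satisfy the balance condition.
Result: Balanced


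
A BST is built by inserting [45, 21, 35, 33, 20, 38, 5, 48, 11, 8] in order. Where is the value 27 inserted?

Starting tree (level order): [45, 21, 48, 20, 35, None, None, 5, None, 33, 38, None, 11, None, None, None, None, 8]
Insertion path: 45 -> 21 -> 35 -> 33
Result: insert 27 as left child of 33
Final tree (level order): [45, 21, 48, 20, 35, None, None, 5, None, 33, 38, None, 11, 27, None, None, None, 8]


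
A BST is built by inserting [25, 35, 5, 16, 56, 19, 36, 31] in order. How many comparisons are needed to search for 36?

Search path for 36: 25 -> 35 -> 56 -> 36
Found: True
Comparisons: 4


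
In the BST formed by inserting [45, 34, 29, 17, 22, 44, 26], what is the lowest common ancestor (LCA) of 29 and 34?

Tree insertion order: [45, 34, 29, 17, 22, 44, 26]
Tree (level-order array): [45, 34, None, 29, 44, 17, None, None, None, None, 22, None, 26]
In a BST, the LCA of p=29, q=34 is the first node v on the
root-to-leaf path with p <= v <= q (go left if both < v, right if both > v).
Walk from root:
  at 45: both 29 and 34 < 45, go left
  at 34: 29 <= 34 <= 34, this is the LCA
LCA = 34


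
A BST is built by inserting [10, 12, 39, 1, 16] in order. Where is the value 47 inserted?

Starting tree (level order): [10, 1, 12, None, None, None, 39, 16]
Insertion path: 10 -> 12 -> 39
Result: insert 47 as right child of 39
Final tree (level order): [10, 1, 12, None, None, None, 39, 16, 47]


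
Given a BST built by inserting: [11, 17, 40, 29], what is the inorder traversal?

Tree insertion order: [11, 17, 40, 29]
Tree (level-order array): [11, None, 17, None, 40, 29]
Inorder traversal: [11, 17, 29, 40]


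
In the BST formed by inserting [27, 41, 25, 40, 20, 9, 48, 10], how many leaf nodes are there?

Tree built from: [27, 41, 25, 40, 20, 9, 48, 10]
Tree (level-order array): [27, 25, 41, 20, None, 40, 48, 9, None, None, None, None, None, None, 10]
Rule: A leaf has 0 children.
Per-node child counts:
  node 27: 2 child(ren)
  node 25: 1 child(ren)
  node 20: 1 child(ren)
  node 9: 1 child(ren)
  node 10: 0 child(ren)
  node 41: 2 child(ren)
  node 40: 0 child(ren)
  node 48: 0 child(ren)
Matching nodes: [10, 40, 48]
Count of leaf nodes: 3


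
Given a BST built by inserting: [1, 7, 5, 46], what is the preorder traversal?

Tree insertion order: [1, 7, 5, 46]
Tree (level-order array): [1, None, 7, 5, 46]
Preorder traversal: [1, 7, 5, 46]


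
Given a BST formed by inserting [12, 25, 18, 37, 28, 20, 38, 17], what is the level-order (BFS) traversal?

Tree insertion order: [12, 25, 18, 37, 28, 20, 38, 17]
Tree (level-order array): [12, None, 25, 18, 37, 17, 20, 28, 38]
BFS from the root, enqueuing left then right child of each popped node:
  queue [12] -> pop 12, enqueue [25], visited so far: [12]
  queue [25] -> pop 25, enqueue [18, 37], visited so far: [12, 25]
  queue [18, 37] -> pop 18, enqueue [17, 20], visited so far: [12, 25, 18]
  queue [37, 17, 20] -> pop 37, enqueue [28, 38], visited so far: [12, 25, 18, 37]
  queue [17, 20, 28, 38] -> pop 17, enqueue [none], visited so far: [12, 25, 18, 37, 17]
  queue [20, 28, 38] -> pop 20, enqueue [none], visited so far: [12, 25, 18, 37, 17, 20]
  queue [28, 38] -> pop 28, enqueue [none], visited so far: [12, 25, 18, 37, 17, 20, 28]
  queue [38] -> pop 38, enqueue [none], visited so far: [12, 25, 18, 37, 17, 20, 28, 38]
Result: [12, 25, 18, 37, 17, 20, 28, 38]


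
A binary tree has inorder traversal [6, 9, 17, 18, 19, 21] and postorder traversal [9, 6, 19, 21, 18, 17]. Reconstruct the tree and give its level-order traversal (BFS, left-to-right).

Inorder:   [6, 9, 17, 18, 19, 21]
Postorder: [9, 6, 19, 21, 18, 17]
Algorithm: postorder visits root last, so walk postorder right-to-left;
each value is the root of the current inorder slice — split it at that
value, recurse on the right subtree first, then the left.
Recursive splits:
  root=17; inorder splits into left=[6, 9], right=[18, 19, 21]
  root=18; inorder splits into left=[], right=[19, 21]
  root=21; inorder splits into left=[19], right=[]
  root=19; inorder splits into left=[], right=[]
  root=6; inorder splits into left=[], right=[9]
  root=9; inorder splits into left=[], right=[]
Reconstructed level-order: [17, 6, 18, 9, 21, 19]


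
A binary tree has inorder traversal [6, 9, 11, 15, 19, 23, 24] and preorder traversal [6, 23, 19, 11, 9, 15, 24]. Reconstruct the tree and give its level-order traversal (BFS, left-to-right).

Inorder:  [6, 9, 11, 15, 19, 23, 24]
Preorder: [6, 23, 19, 11, 9, 15, 24]
Algorithm: preorder visits root first, so consume preorder in order;
for each root, split the current inorder slice at that value into
left-subtree inorder and right-subtree inorder, then recurse.
Recursive splits:
  root=6; inorder splits into left=[], right=[9, 11, 15, 19, 23, 24]
  root=23; inorder splits into left=[9, 11, 15, 19], right=[24]
  root=19; inorder splits into left=[9, 11, 15], right=[]
  root=11; inorder splits into left=[9], right=[15]
  root=9; inorder splits into left=[], right=[]
  root=15; inorder splits into left=[], right=[]
  root=24; inorder splits into left=[], right=[]
Reconstructed level-order: [6, 23, 19, 24, 11, 9, 15]


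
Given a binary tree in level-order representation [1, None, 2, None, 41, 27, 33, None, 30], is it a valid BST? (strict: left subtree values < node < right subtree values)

Level-order array: [1, None, 2, None, 41, 27, 33, None, 30]
Validate using subtree bounds (lo, hi): at each node, require lo < value < hi,
then recurse left with hi=value and right with lo=value.
Preorder trace (stopping at first violation):
  at node 1 with bounds (-inf, +inf): OK
  at node 2 with bounds (1, +inf): OK
  at node 41 with bounds (2, +inf): OK
  at node 27 with bounds (2, 41): OK
  at node 30 with bounds (27, 41): OK
  at node 33 with bounds (41, +inf): VIOLATION
Node 33 violates its bound: not (41 < 33 < +inf).
Result: Not a valid BST


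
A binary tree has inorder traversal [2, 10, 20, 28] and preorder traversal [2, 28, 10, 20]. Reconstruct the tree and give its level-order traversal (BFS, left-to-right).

Inorder:  [2, 10, 20, 28]
Preorder: [2, 28, 10, 20]
Algorithm: preorder visits root first, so consume preorder in order;
for each root, split the current inorder slice at that value into
left-subtree inorder and right-subtree inorder, then recurse.
Recursive splits:
  root=2; inorder splits into left=[], right=[10, 20, 28]
  root=28; inorder splits into left=[10, 20], right=[]
  root=10; inorder splits into left=[], right=[20]
  root=20; inorder splits into left=[], right=[]
Reconstructed level-order: [2, 28, 10, 20]


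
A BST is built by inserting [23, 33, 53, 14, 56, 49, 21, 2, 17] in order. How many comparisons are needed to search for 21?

Search path for 21: 23 -> 14 -> 21
Found: True
Comparisons: 3


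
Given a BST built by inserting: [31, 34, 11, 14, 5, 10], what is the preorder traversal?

Tree insertion order: [31, 34, 11, 14, 5, 10]
Tree (level-order array): [31, 11, 34, 5, 14, None, None, None, 10]
Preorder traversal: [31, 11, 5, 10, 14, 34]


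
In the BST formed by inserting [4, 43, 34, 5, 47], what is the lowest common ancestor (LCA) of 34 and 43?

Tree insertion order: [4, 43, 34, 5, 47]
Tree (level-order array): [4, None, 43, 34, 47, 5]
In a BST, the LCA of p=34, q=43 is the first node v on the
root-to-leaf path with p <= v <= q (go left if both < v, right if both > v).
Walk from root:
  at 4: both 34 and 43 > 4, go right
  at 43: 34 <= 43 <= 43, this is the LCA
LCA = 43


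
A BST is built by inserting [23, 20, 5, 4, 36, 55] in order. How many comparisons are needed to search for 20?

Search path for 20: 23 -> 20
Found: True
Comparisons: 2


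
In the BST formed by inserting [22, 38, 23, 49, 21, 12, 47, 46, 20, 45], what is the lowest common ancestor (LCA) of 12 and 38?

Tree insertion order: [22, 38, 23, 49, 21, 12, 47, 46, 20, 45]
Tree (level-order array): [22, 21, 38, 12, None, 23, 49, None, 20, None, None, 47, None, None, None, 46, None, 45]
In a BST, the LCA of p=12, q=38 is the first node v on the
root-to-leaf path with p <= v <= q (go left if both < v, right if both > v).
Walk from root:
  at 22: 12 <= 22 <= 38, this is the LCA
LCA = 22


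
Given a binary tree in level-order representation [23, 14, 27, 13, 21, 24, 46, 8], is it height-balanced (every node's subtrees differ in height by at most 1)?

Tree (level-order array): [23, 14, 27, 13, 21, 24, 46, 8]
Definition: a tree is height-balanced if, at every node, |h(left) - h(right)| <= 1 (empty subtree has height -1).
Bottom-up per-node check:
  node 8: h_left=-1, h_right=-1, diff=0 [OK], height=0
  node 13: h_left=0, h_right=-1, diff=1 [OK], height=1
  node 21: h_left=-1, h_right=-1, diff=0 [OK], height=0
  node 14: h_left=1, h_right=0, diff=1 [OK], height=2
  node 24: h_left=-1, h_right=-1, diff=0 [OK], height=0
  node 46: h_left=-1, h_right=-1, diff=0 [OK], height=0
  node 27: h_left=0, h_right=0, diff=0 [OK], height=1
  node 23: h_left=2, h_right=1, diff=1 [OK], height=3
All nodes satisfy the balance condition.
Result: Balanced


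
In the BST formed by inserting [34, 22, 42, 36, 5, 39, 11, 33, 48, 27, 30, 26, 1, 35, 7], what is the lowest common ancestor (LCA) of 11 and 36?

Tree insertion order: [34, 22, 42, 36, 5, 39, 11, 33, 48, 27, 30, 26, 1, 35, 7]
Tree (level-order array): [34, 22, 42, 5, 33, 36, 48, 1, 11, 27, None, 35, 39, None, None, None, None, 7, None, 26, 30]
In a BST, the LCA of p=11, q=36 is the first node v on the
root-to-leaf path with p <= v <= q (go left if both < v, right if both > v).
Walk from root:
  at 34: 11 <= 34 <= 36, this is the LCA
LCA = 34


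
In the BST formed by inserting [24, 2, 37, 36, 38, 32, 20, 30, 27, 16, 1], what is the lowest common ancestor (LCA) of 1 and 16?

Tree insertion order: [24, 2, 37, 36, 38, 32, 20, 30, 27, 16, 1]
Tree (level-order array): [24, 2, 37, 1, 20, 36, 38, None, None, 16, None, 32, None, None, None, None, None, 30, None, 27]
In a BST, the LCA of p=1, q=16 is the first node v on the
root-to-leaf path with p <= v <= q (go left if both < v, right if both > v).
Walk from root:
  at 24: both 1 and 16 < 24, go left
  at 2: 1 <= 2 <= 16, this is the LCA
LCA = 2


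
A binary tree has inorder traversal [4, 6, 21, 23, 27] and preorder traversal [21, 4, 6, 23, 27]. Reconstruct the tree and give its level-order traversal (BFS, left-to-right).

Inorder:  [4, 6, 21, 23, 27]
Preorder: [21, 4, 6, 23, 27]
Algorithm: preorder visits root first, so consume preorder in order;
for each root, split the current inorder slice at that value into
left-subtree inorder and right-subtree inorder, then recurse.
Recursive splits:
  root=21; inorder splits into left=[4, 6], right=[23, 27]
  root=4; inorder splits into left=[], right=[6]
  root=6; inorder splits into left=[], right=[]
  root=23; inorder splits into left=[], right=[27]
  root=27; inorder splits into left=[], right=[]
Reconstructed level-order: [21, 4, 23, 6, 27]


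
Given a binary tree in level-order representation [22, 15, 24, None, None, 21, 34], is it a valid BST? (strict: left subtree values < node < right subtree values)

Level-order array: [22, 15, 24, None, None, 21, 34]
Validate using subtree bounds (lo, hi): at each node, require lo < value < hi,
then recurse left with hi=value and right with lo=value.
Preorder trace (stopping at first violation):
  at node 22 with bounds (-inf, +inf): OK
  at node 15 with bounds (-inf, 22): OK
  at node 24 with bounds (22, +inf): OK
  at node 21 with bounds (22, 24): VIOLATION
Node 21 violates its bound: not (22 < 21 < 24).
Result: Not a valid BST


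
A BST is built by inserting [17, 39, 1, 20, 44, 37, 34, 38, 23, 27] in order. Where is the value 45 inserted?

Starting tree (level order): [17, 1, 39, None, None, 20, 44, None, 37, None, None, 34, 38, 23, None, None, None, None, 27]
Insertion path: 17 -> 39 -> 44
Result: insert 45 as right child of 44
Final tree (level order): [17, 1, 39, None, None, 20, 44, None, 37, None, 45, 34, 38, None, None, 23, None, None, None, None, 27]


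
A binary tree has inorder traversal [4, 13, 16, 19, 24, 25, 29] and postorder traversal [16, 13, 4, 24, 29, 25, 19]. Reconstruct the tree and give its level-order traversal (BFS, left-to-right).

Inorder:   [4, 13, 16, 19, 24, 25, 29]
Postorder: [16, 13, 4, 24, 29, 25, 19]
Algorithm: postorder visits root last, so walk postorder right-to-left;
each value is the root of the current inorder slice — split it at that
value, recurse on the right subtree first, then the left.
Recursive splits:
  root=19; inorder splits into left=[4, 13, 16], right=[24, 25, 29]
  root=25; inorder splits into left=[24], right=[29]
  root=29; inorder splits into left=[], right=[]
  root=24; inorder splits into left=[], right=[]
  root=4; inorder splits into left=[], right=[13, 16]
  root=13; inorder splits into left=[], right=[16]
  root=16; inorder splits into left=[], right=[]
Reconstructed level-order: [19, 4, 25, 13, 24, 29, 16]


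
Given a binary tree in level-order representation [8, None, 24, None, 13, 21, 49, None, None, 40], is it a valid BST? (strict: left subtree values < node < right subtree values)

Level-order array: [8, None, 24, None, 13, 21, 49, None, None, 40]
Validate using subtree bounds (lo, hi): at each node, require lo < value < hi,
then recurse left with hi=value and right with lo=value.
Preorder trace (stopping at first violation):
  at node 8 with bounds (-inf, +inf): OK
  at node 24 with bounds (8, +inf): OK
  at node 13 with bounds (24, +inf): VIOLATION
Node 13 violates its bound: not (24 < 13 < +inf).
Result: Not a valid BST


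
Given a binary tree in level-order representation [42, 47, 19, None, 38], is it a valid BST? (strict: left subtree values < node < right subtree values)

Level-order array: [42, 47, 19, None, 38]
Validate using subtree bounds (lo, hi): at each node, require lo < value < hi,
then recurse left with hi=value and right with lo=value.
Preorder trace (stopping at first violation):
  at node 42 with bounds (-inf, +inf): OK
  at node 47 with bounds (-inf, 42): VIOLATION
Node 47 violates its bound: not (-inf < 47 < 42).
Result: Not a valid BST


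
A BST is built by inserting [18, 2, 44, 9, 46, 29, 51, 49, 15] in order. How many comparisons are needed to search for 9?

Search path for 9: 18 -> 2 -> 9
Found: True
Comparisons: 3


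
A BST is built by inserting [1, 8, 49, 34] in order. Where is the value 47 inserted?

Starting tree (level order): [1, None, 8, None, 49, 34]
Insertion path: 1 -> 8 -> 49 -> 34
Result: insert 47 as right child of 34
Final tree (level order): [1, None, 8, None, 49, 34, None, None, 47]


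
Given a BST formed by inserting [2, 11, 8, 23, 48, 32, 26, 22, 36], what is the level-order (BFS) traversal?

Tree insertion order: [2, 11, 8, 23, 48, 32, 26, 22, 36]
Tree (level-order array): [2, None, 11, 8, 23, None, None, 22, 48, None, None, 32, None, 26, 36]
BFS from the root, enqueuing left then right child of each popped node:
  queue [2] -> pop 2, enqueue [11], visited so far: [2]
  queue [11] -> pop 11, enqueue [8, 23], visited so far: [2, 11]
  queue [8, 23] -> pop 8, enqueue [none], visited so far: [2, 11, 8]
  queue [23] -> pop 23, enqueue [22, 48], visited so far: [2, 11, 8, 23]
  queue [22, 48] -> pop 22, enqueue [none], visited so far: [2, 11, 8, 23, 22]
  queue [48] -> pop 48, enqueue [32], visited so far: [2, 11, 8, 23, 22, 48]
  queue [32] -> pop 32, enqueue [26, 36], visited so far: [2, 11, 8, 23, 22, 48, 32]
  queue [26, 36] -> pop 26, enqueue [none], visited so far: [2, 11, 8, 23, 22, 48, 32, 26]
  queue [36] -> pop 36, enqueue [none], visited so far: [2, 11, 8, 23, 22, 48, 32, 26, 36]
Result: [2, 11, 8, 23, 22, 48, 32, 26, 36]


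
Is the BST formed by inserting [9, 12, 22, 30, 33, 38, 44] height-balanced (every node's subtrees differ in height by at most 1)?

Tree (level-order array): [9, None, 12, None, 22, None, 30, None, 33, None, 38, None, 44]
Definition: a tree is height-balanced if, at every node, |h(left) - h(right)| <= 1 (empty subtree has height -1).
Bottom-up per-node check:
  node 44: h_left=-1, h_right=-1, diff=0 [OK], height=0
  node 38: h_left=-1, h_right=0, diff=1 [OK], height=1
  node 33: h_left=-1, h_right=1, diff=2 [FAIL (|-1-1|=2 > 1)], height=2
  node 30: h_left=-1, h_right=2, diff=3 [FAIL (|-1-2|=3 > 1)], height=3
  node 22: h_left=-1, h_right=3, diff=4 [FAIL (|-1-3|=4 > 1)], height=4
  node 12: h_left=-1, h_right=4, diff=5 [FAIL (|-1-4|=5 > 1)], height=5
  node 9: h_left=-1, h_right=5, diff=6 [FAIL (|-1-5|=6 > 1)], height=6
Node 33 violates the condition: |-1 - 1| = 2 > 1.
Result: Not balanced


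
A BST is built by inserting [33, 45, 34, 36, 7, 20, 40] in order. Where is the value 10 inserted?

Starting tree (level order): [33, 7, 45, None, 20, 34, None, None, None, None, 36, None, 40]
Insertion path: 33 -> 7 -> 20
Result: insert 10 as left child of 20
Final tree (level order): [33, 7, 45, None, 20, 34, None, 10, None, None, 36, None, None, None, 40]


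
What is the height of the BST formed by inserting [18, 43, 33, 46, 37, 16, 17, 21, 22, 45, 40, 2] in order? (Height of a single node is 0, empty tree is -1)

Insertion order: [18, 43, 33, 46, 37, 16, 17, 21, 22, 45, 40, 2]
Tree (level-order array): [18, 16, 43, 2, 17, 33, 46, None, None, None, None, 21, 37, 45, None, None, 22, None, 40]
Compute height bottom-up (empty subtree = -1):
  height(2) = 1 + max(-1, -1) = 0
  height(17) = 1 + max(-1, -1) = 0
  height(16) = 1 + max(0, 0) = 1
  height(22) = 1 + max(-1, -1) = 0
  height(21) = 1 + max(-1, 0) = 1
  height(40) = 1 + max(-1, -1) = 0
  height(37) = 1 + max(-1, 0) = 1
  height(33) = 1 + max(1, 1) = 2
  height(45) = 1 + max(-1, -1) = 0
  height(46) = 1 + max(0, -1) = 1
  height(43) = 1 + max(2, 1) = 3
  height(18) = 1 + max(1, 3) = 4
Height = 4


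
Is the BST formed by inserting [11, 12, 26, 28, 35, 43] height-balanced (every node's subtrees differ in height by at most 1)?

Tree (level-order array): [11, None, 12, None, 26, None, 28, None, 35, None, 43]
Definition: a tree is height-balanced if, at every node, |h(left) - h(right)| <= 1 (empty subtree has height -1).
Bottom-up per-node check:
  node 43: h_left=-1, h_right=-1, diff=0 [OK], height=0
  node 35: h_left=-1, h_right=0, diff=1 [OK], height=1
  node 28: h_left=-1, h_right=1, diff=2 [FAIL (|-1-1|=2 > 1)], height=2
  node 26: h_left=-1, h_right=2, diff=3 [FAIL (|-1-2|=3 > 1)], height=3
  node 12: h_left=-1, h_right=3, diff=4 [FAIL (|-1-3|=4 > 1)], height=4
  node 11: h_left=-1, h_right=4, diff=5 [FAIL (|-1-4|=5 > 1)], height=5
Node 28 violates the condition: |-1 - 1| = 2 > 1.
Result: Not balanced


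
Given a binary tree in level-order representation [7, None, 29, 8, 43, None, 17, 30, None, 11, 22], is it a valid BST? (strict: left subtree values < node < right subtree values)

Level-order array: [7, None, 29, 8, 43, None, 17, 30, None, 11, 22]
Validate using subtree bounds (lo, hi): at each node, require lo < value < hi,
then recurse left with hi=value and right with lo=value.
Preorder trace (stopping at first violation):
  at node 7 with bounds (-inf, +inf): OK
  at node 29 with bounds (7, +inf): OK
  at node 8 with bounds (7, 29): OK
  at node 17 with bounds (8, 29): OK
  at node 11 with bounds (8, 17): OK
  at node 22 with bounds (17, 29): OK
  at node 43 with bounds (29, +inf): OK
  at node 30 with bounds (29, 43): OK
No violation found at any node.
Result: Valid BST


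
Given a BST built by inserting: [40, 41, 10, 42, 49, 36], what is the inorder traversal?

Tree insertion order: [40, 41, 10, 42, 49, 36]
Tree (level-order array): [40, 10, 41, None, 36, None, 42, None, None, None, 49]
Inorder traversal: [10, 36, 40, 41, 42, 49]


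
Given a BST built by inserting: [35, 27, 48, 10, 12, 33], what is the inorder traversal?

Tree insertion order: [35, 27, 48, 10, 12, 33]
Tree (level-order array): [35, 27, 48, 10, 33, None, None, None, 12]
Inorder traversal: [10, 12, 27, 33, 35, 48]


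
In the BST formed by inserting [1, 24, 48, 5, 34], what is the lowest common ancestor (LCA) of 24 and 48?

Tree insertion order: [1, 24, 48, 5, 34]
Tree (level-order array): [1, None, 24, 5, 48, None, None, 34]
In a BST, the LCA of p=24, q=48 is the first node v on the
root-to-leaf path with p <= v <= q (go left if both < v, right if both > v).
Walk from root:
  at 1: both 24 and 48 > 1, go right
  at 24: 24 <= 24 <= 48, this is the LCA
LCA = 24


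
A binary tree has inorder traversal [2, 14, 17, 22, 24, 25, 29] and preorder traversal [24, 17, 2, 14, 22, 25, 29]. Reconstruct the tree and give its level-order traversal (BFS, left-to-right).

Inorder:  [2, 14, 17, 22, 24, 25, 29]
Preorder: [24, 17, 2, 14, 22, 25, 29]
Algorithm: preorder visits root first, so consume preorder in order;
for each root, split the current inorder slice at that value into
left-subtree inorder and right-subtree inorder, then recurse.
Recursive splits:
  root=24; inorder splits into left=[2, 14, 17, 22], right=[25, 29]
  root=17; inorder splits into left=[2, 14], right=[22]
  root=2; inorder splits into left=[], right=[14]
  root=14; inorder splits into left=[], right=[]
  root=22; inorder splits into left=[], right=[]
  root=25; inorder splits into left=[], right=[29]
  root=29; inorder splits into left=[], right=[]
Reconstructed level-order: [24, 17, 25, 2, 22, 29, 14]


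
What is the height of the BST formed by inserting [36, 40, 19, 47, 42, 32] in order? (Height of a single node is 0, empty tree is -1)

Insertion order: [36, 40, 19, 47, 42, 32]
Tree (level-order array): [36, 19, 40, None, 32, None, 47, None, None, 42]
Compute height bottom-up (empty subtree = -1):
  height(32) = 1 + max(-1, -1) = 0
  height(19) = 1 + max(-1, 0) = 1
  height(42) = 1 + max(-1, -1) = 0
  height(47) = 1 + max(0, -1) = 1
  height(40) = 1 + max(-1, 1) = 2
  height(36) = 1 + max(1, 2) = 3
Height = 3


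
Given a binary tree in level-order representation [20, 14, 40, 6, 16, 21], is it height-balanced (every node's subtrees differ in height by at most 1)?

Tree (level-order array): [20, 14, 40, 6, 16, 21]
Definition: a tree is height-balanced if, at every node, |h(left) - h(right)| <= 1 (empty subtree has height -1).
Bottom-up per-node check:
  node 6: h_left=-1, h_right=-1, diff=0 [OK], height=0
  node 16: h_left=-1, h_right=-1, diff=0 [OK], height=0
  node 14: h_left=0, h_right=0, diff=0 [OK], height=1
  node 21: h_left=-1, h_right=-1, diff=0 [OK], height=0
  node 40: h_left=0, h_right=-1, diff=1 [OK], height=1
  node 20: h_left=1, h_right=1, diff=0 [OK], height=2
All nodes satisfy the balance condition.
Result: Balanced


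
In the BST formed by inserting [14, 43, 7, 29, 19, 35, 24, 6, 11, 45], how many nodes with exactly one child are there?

Tree built from: [14, 43, 7, 29, 19, 35, 24, 6, 11, 45]
Tree (level-order array): [14, 7, 43, 6, 11, 29, 45, None, None, None, None, 19, 35, None, None, None, 24]
Rule: These are nodes with exactly 1 non-null child.
Per-node child counts:
  node 14: 2 child(ren)
  node 7: 2 child(ren)
  node 6: 0 child(ren)
  node 11: 0 child(ren)
  node 43: 2 child(ren)
  node 29: 2 child(ren)
  node 19: 1 child(ren)
  node 24: 0 child(ren)
  node 35: 0 child(ren)
  node 45: 0 child(ren)
Matching nodes: [19]
Count of nodes with exactly one child: 1


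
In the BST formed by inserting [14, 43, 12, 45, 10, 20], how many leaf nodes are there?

Tree built from: [14, 43, 12, 45, 10, 20]
Tree (level-order array): [14, 12, 43, 10, None, 20, 45]
Rule: A leaf has 0 children.
Per-node child counts:
  node 14: 2 child(ren)
  node 12: 1 child(ren)
  node 10: 0 child(ren)
  node 43: 2 child(ren)
  node 20: 0 child(ren)
  node 45: 0 child(ren)
Matching nodes: [10, 20, 45]
Count of leaf nodes: 3


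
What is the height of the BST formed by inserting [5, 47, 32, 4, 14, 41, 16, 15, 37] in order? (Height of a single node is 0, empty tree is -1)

Insertion order: [5, 47, 32, 4, 14, 41, 16, 15, 37]
Tree (level-order array): [5, 4, 47, None, None, 32, None, 14, 41, None, 16, 37, None, 15]
Compute height bottom-up (empty subtree = -1):
  height(4) = 1 + max(-1, -1) = 0
  height(15) = 1 + max(-1, -1) = 0
  height(16) = 1 + max(0, -1) = 1
  height(14) = 1 + max(-1, 1) = 2
  height(37) = 1 + max(-1, -1) = 0
  height(41) = 1 + max(0, -1) = 1
  height(32) = 1 + max(2, 1) = 3
  height(47) = 1 + max(3, -1) = 4
  height(5) = 1 + max(0, 4) = 5
Height = 5


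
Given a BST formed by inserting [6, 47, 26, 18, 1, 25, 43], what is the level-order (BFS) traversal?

Tree insertion order: [6, 47, 26, 18, 1, 25, 43]
Tree (level-order array): [6, 1, 47, None, None, 26, None, 18, 43, None, 25]
BFS from the root, enqueuing left then right child of each popped node:
  queue [6] -> pop 6, enqueue [1, 47], visited so far: [6]
  queue [1, 47] -> pop 1, enqueue [none], visited so far: [6, 1]
  queue [47] -> pop 47, enqueue [26], visited so far: [6, 1, 47]
  queue [26] -> pop 26, enqueue [18, 43], visited so far: [6, 1, 47, 26]
  queue [18, 43] -> pop 18, enqueue [25], visited so far: [6, 1, 47, 26, 18]
  queue [43, 25] -> pop 43, enqueue [none], visited so far: [6, 1, 47, 26, 18, 43]
  queue [25] -> pop 25, enqueue [none], visited so far: [6, 1, 47, 26, 18, 43, 25]
Result: [6, 1, 47, 26, 18, 43, 25]


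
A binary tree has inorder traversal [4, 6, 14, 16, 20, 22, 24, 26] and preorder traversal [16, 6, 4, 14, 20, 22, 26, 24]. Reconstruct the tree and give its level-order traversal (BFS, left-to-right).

Inorder:  [4, 6, 14, 16, 20, 22, 24, 26]
Preorder: [16, 6, 4, 14, 20, 22, 26, 24]
Algorithm: preorder visits root first, so consume preorder in order;
for each root, split the current inorder slice at that value into
left-subtree inorder and right-subtree inorder, then recurse.
Recursive splits:
  root=16; inorder splits into left=[4, 6, 14], right=[20, 22, 24, 26]
  root=6; inorder splits into left=[4], right=[14]
  root=4; inorder splits into left=[], right=[]
  root=14; inorder splits into left=[], right=[]
  root=20; inorder splits into left=[], right=[22, 24, 26]
  root=22; inorder splits into left=[], right=[24, 26]
  root=26; inorder splits into left=[24], right=[]
  root=24; inorder splits into left=[], right=[]
Reconstructed level-order: [16, 6, 20, 4, 14, 22, 26, 24]
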